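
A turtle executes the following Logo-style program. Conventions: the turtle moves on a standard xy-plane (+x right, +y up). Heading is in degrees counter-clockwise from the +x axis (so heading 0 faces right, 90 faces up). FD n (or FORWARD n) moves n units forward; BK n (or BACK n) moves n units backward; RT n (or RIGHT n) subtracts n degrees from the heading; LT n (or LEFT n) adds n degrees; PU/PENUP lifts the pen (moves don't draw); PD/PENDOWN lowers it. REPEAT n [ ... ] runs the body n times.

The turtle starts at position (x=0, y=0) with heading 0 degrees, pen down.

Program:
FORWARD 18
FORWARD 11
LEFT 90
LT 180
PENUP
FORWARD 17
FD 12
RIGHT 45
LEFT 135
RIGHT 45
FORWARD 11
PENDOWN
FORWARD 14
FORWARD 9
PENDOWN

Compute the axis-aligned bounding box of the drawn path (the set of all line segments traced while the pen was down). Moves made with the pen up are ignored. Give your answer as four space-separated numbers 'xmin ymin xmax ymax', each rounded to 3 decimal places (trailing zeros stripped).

Executing turtle program step by step:
Start: pos=(0,0), heading=0, pen down
FD 18: (0,0) -> (18,0) [heading=0, draw]
FD 11: (18,0) -> (29,0) [heading=0, draw]
LT 90: heading 0 -> 90
LT 180: heading 90 -> 270
PU: pen up
FD 17: (29,0) -> (29,-17) [heading=270, move]
FD 12: (29,-17) -> (29,-29) [heading=270, move]
RT 45: heading 270 -> 225
LT 135: heading 225 -> 0
RT 45: heading 0 -> 315
FD 11: (29,-29) -> (36.778,-36.778) [heading=315, move]
PD: pen down
FD 14: (36.778,-36.778) -> (46.678,-46.678) [heading=315, draw]
FD 9: (46.678,-46.678) -> (53.042,-53.042) [heading=315, draw]
PD: pen down
Final: pos=(53.042,-53.042), heading=315, 4 segment(s) drawn

Segment endpoints: x in {0, 18, 29, 36.778, 46.678, 53.042}, y in {-53.042, -46.678, -36.778, 0}
xmin=0, ymin=-53.042, xmax=53.042, ymax=0

Answer: 0 -53.042 53.042 0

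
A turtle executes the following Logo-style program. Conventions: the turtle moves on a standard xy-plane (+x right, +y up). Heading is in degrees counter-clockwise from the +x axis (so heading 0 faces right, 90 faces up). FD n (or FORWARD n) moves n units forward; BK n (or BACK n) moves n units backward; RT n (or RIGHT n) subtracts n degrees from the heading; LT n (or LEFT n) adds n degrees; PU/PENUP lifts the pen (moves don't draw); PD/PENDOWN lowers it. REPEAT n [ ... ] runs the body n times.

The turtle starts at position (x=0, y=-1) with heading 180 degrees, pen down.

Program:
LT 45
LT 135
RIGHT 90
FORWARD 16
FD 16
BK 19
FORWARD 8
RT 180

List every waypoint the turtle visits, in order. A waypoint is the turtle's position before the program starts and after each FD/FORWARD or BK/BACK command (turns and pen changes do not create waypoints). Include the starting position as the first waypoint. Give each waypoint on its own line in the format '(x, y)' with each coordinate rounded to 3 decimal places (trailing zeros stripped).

Answer: (0, -1)
(0, -17)
(0, -33)
(0, -14)
(0, -22)

Derivation:
Executing turtle program step by step:
Start: pos=(0,-1), heading=180, pen down
LT 45: heading 180 -> 225
LT 135: heading 225 -> 0
RT 90: heading 0 -> 270
FD 16: (0,-1) -> (0,-17) [heading=270, draw]
FD 16: (0,-17) -> (0,-33) [heading=270, draw]
BK 19: (0,-33) -> (0,-14) [heading=270, draw]
FD 8: (0,-14) -> (0,-22) [heading=270, draw]
RT 180: heading 270 -> 90
Final: pos=(0,-22), heading=90, 4 segment(s) drawn
Waypoints (5 total):
(0, -1)
(0, -17)
(0, -33)
(0, -14)
(0, -22)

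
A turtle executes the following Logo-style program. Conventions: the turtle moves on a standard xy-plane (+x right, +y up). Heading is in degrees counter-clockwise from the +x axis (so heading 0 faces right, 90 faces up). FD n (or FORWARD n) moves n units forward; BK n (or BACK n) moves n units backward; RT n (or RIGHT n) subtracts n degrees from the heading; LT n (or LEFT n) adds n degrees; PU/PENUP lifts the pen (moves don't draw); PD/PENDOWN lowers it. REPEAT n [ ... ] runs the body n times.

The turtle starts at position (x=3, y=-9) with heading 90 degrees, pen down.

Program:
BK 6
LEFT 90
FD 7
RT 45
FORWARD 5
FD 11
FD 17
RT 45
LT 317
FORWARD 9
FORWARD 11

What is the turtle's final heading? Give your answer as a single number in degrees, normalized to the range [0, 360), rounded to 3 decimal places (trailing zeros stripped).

Executing turtle program step by step:
Start: pos=(3,-9), heading=90, pen down
BK 6: (3,-9) -> (3,-15) [heading=90, draw]
LT 90: heading 90 -> 180
FD 7: (3,-15) -> (-4,-15) [heading=180, draw]
RT 45: heading 180 -> 135
FD 5: (-4,-15) -> (-7.536,-11.464) [heading=135, draw]
FD 11: (-7.536,-11.464) -> (-15.314,-3.686) [heading=135, draw]
FD 17: (-15.314,-3.686) -> (-27.335,8.335) [heading=135, draw]
RT 45: heading 135 -> 90
LT 317: heading 90 -> 47
FD 9: (-27.335,8.335) -> (-21.197,14.917) [heading=47, draw]
FD 11: (-21.197,14.917) -> (-13.695,22.962) [heading=47, draw]
Final: pos=(-13.695,22.962), heading=47, 7 segment(s) drawn

Answer: 47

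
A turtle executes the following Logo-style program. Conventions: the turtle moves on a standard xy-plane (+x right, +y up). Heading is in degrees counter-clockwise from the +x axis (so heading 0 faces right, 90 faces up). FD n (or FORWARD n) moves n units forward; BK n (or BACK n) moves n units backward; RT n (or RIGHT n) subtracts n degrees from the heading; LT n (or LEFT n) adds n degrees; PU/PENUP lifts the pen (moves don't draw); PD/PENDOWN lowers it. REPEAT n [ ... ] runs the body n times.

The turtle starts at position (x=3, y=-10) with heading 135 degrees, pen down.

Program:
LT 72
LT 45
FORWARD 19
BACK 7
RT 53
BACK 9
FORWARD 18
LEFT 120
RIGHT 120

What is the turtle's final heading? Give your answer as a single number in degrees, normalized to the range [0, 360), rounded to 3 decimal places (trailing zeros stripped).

Answer: 199

Derivation:
Executing turtle program step by step:
Start: pos=(3,-10), heading=135, pen down
LT 72: heading 135 -> 207
LT 45: heading 207 -> 252
FD 19: (3,-10) -> (-2.871,-28.07) [heading=252, draw]
BK 7: (-2.871,-28.07) -> (-0.708,-21.413) [heading=252, draw]
RT 53: heading 252 -> 199
BK 9: (-0.708,-21.413) -> (7.801,-18.483) [heading=199, draw]
FD 18: (7.801,-18.483) -> (-9.218,-24.343) [heading=199, draw]
LT 120: heading 199 -> 319
RT 120: heading 319 -> 199
Final: pos=(-9.218,-24.343), heading=199, 4 segment(s) drawn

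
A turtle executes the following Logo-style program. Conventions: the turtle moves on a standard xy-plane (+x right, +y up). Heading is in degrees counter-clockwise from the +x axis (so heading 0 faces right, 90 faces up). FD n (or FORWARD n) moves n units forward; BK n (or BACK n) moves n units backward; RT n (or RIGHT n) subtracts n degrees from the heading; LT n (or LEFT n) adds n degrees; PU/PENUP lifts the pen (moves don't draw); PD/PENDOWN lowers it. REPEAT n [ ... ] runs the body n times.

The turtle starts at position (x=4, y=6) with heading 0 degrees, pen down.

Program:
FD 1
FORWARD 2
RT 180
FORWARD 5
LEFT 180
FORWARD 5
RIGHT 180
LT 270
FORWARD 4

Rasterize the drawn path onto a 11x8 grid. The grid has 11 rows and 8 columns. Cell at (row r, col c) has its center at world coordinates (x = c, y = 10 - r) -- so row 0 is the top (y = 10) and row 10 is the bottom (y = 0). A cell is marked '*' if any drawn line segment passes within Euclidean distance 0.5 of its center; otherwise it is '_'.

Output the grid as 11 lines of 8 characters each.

Segment 0: (4,6) -> (5,6)
Segment 1: (5,6) -> (7,6)
Segment 2: (7,6) -> (2,6)
Segment 3: (2,6) -> (7,6)
Segment 4: (7,6) -> (7,10)

Answer: _______*
_______*
_______*
_______*
__******
________
________
________
________
________
________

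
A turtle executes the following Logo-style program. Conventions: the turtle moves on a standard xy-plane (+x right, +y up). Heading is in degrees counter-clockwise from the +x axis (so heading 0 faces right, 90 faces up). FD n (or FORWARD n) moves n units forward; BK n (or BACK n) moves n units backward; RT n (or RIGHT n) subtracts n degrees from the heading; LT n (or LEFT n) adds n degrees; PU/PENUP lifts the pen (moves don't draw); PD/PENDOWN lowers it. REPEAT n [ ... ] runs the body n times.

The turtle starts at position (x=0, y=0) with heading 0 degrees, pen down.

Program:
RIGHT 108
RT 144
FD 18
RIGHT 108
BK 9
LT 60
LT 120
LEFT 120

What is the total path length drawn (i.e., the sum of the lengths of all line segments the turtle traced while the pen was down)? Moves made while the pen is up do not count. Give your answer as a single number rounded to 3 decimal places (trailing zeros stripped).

Executing turtle program step by step:
Start: pos=(0,0), heading=0, pen down
RT 108: heading 0 -> 252
RT 144: heading 252 -> 108
FD 18: (0,0) -> (-5.562,17.119) [heading=108, draw]
RT 108: heading 108 -> 0
BK 9: (-5.562,17.119) -> (-14.562,17.119) [heading=0, draw]
LT 60: heading 0 -> 60
LT 120: heading 60 -> 180
LT 120: heading 180 -> 300
Final: pos=(-14.562,17.119), heading=300, 2 segment(s) drawn

Segment lengths:
  seg 1: (0,0) -> (-5.562,17.119), length = 18
  seg 2: (-5.562,17.119) -> (-14.562,17.119), length = 9
Total = 27

Answer: 27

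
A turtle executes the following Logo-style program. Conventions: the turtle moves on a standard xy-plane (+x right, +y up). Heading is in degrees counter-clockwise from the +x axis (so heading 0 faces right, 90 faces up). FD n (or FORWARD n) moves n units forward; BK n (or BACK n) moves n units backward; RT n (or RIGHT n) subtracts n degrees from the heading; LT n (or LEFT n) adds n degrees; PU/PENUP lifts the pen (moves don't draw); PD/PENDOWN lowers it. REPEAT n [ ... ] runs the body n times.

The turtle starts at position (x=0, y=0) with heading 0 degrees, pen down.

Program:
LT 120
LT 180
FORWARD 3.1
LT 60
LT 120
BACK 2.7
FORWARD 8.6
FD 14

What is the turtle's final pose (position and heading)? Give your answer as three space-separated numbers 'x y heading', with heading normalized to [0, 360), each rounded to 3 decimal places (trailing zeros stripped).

Answer: -8.4 14.549 120

Derivation:
Executing turtle program step by step:
Start: pos=(0,0), heading=0, pen down
LT 120: heading 0 -> 120
LT 180: heading 120 -> 300
FD 3.1: (0,0) -> (1.55,-2.685) [heading=300, draw]
LT 60: heading 300 -> 0
LT 120: heading 0 -> 120
BK 2.7: (1.55,-2.685) -> (2.9,-5.023) [heading=120, draw]
FD 8.6: (2.9,-5.023) -> (-1.4,2.425) [heading=120, draw]
FD 14: (-1.4,2.425) -> (-8.4,14.549) [heading=120, draw]
Final: pos=(-8.4,14.549), heading=120, 4 segment(s) drawn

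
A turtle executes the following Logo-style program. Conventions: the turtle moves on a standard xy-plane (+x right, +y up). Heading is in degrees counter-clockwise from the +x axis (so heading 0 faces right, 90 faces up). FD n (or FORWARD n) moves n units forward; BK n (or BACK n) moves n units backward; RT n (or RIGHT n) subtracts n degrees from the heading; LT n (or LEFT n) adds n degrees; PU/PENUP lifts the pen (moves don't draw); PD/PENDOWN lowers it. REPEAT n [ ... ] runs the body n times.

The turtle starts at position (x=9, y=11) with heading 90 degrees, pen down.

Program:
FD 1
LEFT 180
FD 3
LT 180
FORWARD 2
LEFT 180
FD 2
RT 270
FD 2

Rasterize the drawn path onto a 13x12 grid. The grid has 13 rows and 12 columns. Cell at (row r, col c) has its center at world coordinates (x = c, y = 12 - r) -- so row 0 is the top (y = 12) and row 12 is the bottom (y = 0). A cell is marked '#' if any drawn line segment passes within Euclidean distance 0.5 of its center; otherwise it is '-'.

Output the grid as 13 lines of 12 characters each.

Answer: ---------#--
---------#--
---------#--
---------###
------------
------------
------------
------------
------------
------------
------------
------------
------------

Derivation:
Segment 0: (9,11) -> (9,12)
Segment 1: (9,12) -> (9,9)
Segment 2: (9,9) -> (9,11)
Segment 3: (9,11) -> (9,9)
Segment 4: (9,9) -> (11,9)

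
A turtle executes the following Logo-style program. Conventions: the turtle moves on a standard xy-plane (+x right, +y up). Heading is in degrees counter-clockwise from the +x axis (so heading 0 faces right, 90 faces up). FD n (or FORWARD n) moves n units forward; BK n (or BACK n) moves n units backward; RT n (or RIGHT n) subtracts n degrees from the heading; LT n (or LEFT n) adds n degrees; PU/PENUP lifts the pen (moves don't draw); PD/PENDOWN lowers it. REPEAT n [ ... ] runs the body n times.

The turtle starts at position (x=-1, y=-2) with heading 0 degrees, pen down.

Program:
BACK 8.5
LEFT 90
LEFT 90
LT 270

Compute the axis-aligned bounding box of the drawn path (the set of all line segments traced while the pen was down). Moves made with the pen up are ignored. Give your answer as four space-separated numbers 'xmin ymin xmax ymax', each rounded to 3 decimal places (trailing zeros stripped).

Answer: -9.5 -2 -1 -2

Derivation:
Executing turtle program step by step:
Start: pos=(-1,-2), heading=0, pen down
BK 8.5: (-1,-2) -> (-9.5,-2) [heading=0, draw]
LT 90: heading 0 -> 90
LT 90: heading 90 -> 180
LT 270: heading 180 -> 90
Final: pos=(-9.5,-2), heading=90, 1 segment(s) drawn

Segment endpoints: x in {-9.5, -1}, y in {-2}
xmin=-9.5, ymin=-2, xmax=-1, ymax=-2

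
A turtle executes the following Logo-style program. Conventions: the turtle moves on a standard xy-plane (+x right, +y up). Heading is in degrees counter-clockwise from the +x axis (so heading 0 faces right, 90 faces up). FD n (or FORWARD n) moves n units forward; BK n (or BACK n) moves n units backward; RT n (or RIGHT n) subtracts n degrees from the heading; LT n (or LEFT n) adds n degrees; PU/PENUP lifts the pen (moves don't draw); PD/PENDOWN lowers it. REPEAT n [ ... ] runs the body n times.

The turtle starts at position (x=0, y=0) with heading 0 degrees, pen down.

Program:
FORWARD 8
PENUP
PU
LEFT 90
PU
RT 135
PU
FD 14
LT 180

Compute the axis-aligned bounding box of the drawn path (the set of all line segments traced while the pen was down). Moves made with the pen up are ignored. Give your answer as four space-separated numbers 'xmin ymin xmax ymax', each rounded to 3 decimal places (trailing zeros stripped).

Executing turtle program step by step:
Start: pos=(0,0), heading=0, pen down
FD 8: (0,0) -> (8,0) [heading=0, draw]
PU: pen up
PU: pen up
LT 90: heading 0 -> 90
PU: pen up
RT 135: heading 90 -> 315
PU: pen up
FD 14: (8,0) -> (17.899,-9.899) [heading=315, move]
LT 180: heading 315 -> 135
Final: pos=(17.899,-9.899), heading=135, 1 segment(s) drawn

Segment endpoints: x in {0, 8}, y in {0}
xmin=0, ymin=0, xmax=8, ymax=0

Answer: 0 0 8 0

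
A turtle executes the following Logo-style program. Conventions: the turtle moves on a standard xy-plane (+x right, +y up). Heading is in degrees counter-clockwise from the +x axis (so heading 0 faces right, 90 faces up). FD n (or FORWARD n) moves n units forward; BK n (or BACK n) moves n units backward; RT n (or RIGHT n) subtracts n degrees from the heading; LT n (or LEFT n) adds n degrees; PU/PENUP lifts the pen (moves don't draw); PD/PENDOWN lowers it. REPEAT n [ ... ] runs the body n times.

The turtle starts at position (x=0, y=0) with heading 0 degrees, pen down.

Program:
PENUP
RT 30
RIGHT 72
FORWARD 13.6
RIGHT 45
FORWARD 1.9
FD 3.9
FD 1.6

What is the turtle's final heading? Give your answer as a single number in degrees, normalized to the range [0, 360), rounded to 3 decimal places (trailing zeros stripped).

Answer: 213

Derivation:
Executing turtle program step by step:
Start: pos=(0,0), heading=0, pen down
PU: pen up
RT 30: heading 0 -> 330
RT 72: heading 330 -> 258
FD 13.6: (0,0) -> (-2.828,-13.303) [heading=258, move]
RT 45: heading 258 -> 213
FD 1.9: (-2.828,-13.303) -> (-4.421,-14.338) [heading=213, move]
FD 3.9: (-4.421,-14.338) -> (-7.692,-16.462) [heading=213, move]
FD 1.6: (-7.692,-16.462) -> (-9.034,-17.333) [heading=213, move]
Final: pos=(-9.034,-17.333), heading=213, 0 segment(s) drawn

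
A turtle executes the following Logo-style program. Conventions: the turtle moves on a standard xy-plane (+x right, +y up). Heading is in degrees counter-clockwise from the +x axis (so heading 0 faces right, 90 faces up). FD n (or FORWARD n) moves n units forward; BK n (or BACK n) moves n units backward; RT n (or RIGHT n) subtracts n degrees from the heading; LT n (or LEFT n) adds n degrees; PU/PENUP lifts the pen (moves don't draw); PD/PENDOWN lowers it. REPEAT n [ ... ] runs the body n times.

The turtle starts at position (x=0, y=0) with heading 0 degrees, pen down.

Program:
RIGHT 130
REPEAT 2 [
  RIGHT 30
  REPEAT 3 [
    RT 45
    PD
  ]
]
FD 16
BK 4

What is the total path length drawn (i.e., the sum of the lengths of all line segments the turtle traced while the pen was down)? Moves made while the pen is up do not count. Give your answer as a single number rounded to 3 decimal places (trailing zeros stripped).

Answer: 20

Derivation:
Executing turtle program step by step:
Start: pos=(0,0), heading=0, pen down
RT 130: heading 0 -> 230
REPEAT 2 [
  -- iteration 1/2 --
  RT 30: heading 230 -> 200
  REPEAT 3 [
    -- iteration 1/3 --
    RT 45: heading 200 -> 155
    PD: pen down
    -- iteration 2/3 --
    RT 45: heading 155 -> 110
    PD: pen down
    -- iteration 3/3 --
    RT 45: heading 110 -> 65
    PD: pen down
  ]
  -- iteration 2/2 --
  RT 30: heading 65 -> 35
  REPEAT 3 [
    -- iteration 1/3 --
    RT 45: heading 35 -> 350
    PD: pen down
    -- iteration 2/3 --
    RT 45: heading 350 -> 305
    PD: pen down
    -- iteration 3/3 --
    RT 45: heading 305 -> 260
    PD: pen down
  ]
]
FD 16: (0,0) -> (-2.778,-15.757) [heading=260, draw]
BK 4: (-2.778,-15.757) -> (-2.084,-11.818) [heading=260, draw]
Final: pos=(-2.084,-11.818), heading=260, 2 segment(s) drawn

Segment lengths:
  seg 1: (0,0) -> (-2.778,-15.757), length = 16
  seg 2: (-2.778,-15.757) -> (-2.084,-11.818), length = 4
Total = 20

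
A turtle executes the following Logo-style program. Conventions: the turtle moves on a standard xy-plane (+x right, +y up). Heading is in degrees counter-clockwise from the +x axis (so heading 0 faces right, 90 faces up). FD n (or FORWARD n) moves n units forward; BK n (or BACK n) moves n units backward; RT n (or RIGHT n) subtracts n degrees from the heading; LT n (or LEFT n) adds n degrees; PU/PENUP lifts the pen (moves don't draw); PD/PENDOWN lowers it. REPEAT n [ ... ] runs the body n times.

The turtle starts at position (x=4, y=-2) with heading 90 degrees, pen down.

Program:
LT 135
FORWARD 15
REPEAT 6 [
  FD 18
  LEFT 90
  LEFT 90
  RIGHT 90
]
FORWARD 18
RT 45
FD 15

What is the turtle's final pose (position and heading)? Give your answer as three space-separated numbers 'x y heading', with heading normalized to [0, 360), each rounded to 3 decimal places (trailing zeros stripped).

Executing turtle program step by step:
Start: pos=(4,-2), heading=90, pen down
LT 135: heading 90 -> 225
FD 15: (4,-2) -> (-6.607,-12.607) [heading=225, draw]
REPEAT 6 [
  -- iteration 1/6 --
  FD 18: (-6.607,-12.607) -> (-19.335,-25.335) [heading=225, draw]
  LT 90: heading 225 -> 315
  LT 90: heading 315 -> 45
  RT 90: heading 45 -> 315
  -- iteration 2/6 --
  FD 18: (-19.335,-25.335) -> (-6.607,-38.062) [heading=315, draw]
  LT 90: heading 315 -> 45
  LT 90: heading 45 -> 135
  RT 90: heading 135 -> 45
  -- iteration 3/6 --
  FD 18: (-6.607,-38.062) -> (6.121,-25.335) [heading=45, draw]
  LT 90: heading 45 -> 135
  LT 90: heading 135 -> 225
  RT 90: heading 225 -> 135
  -- iteration 4/6 --
  FD 18: (6.121,-25.335) -> (-6.607,-12.607) [heading=135, draw]
  LT 90: heading 135 -> 225
  LT 90: heading 225 -> 315
  RT 90: heading 315 -> 225
  -- iteration 5/6 --
  FD 18: (-6.607,-12.607) -> (-19.335,-25.335) [heading=225, draw]
  LT 90: heading 225 -> 315
  LT 90: heading 315 -> 45
  RT 90: heading 45 -> 315
  -- iteration 6/6 --
  FD 18: (-19.335,-25.335) -> (-6.607,-38.062) [heading=315, draw]
  LT 90: heading 315 -> 45
  LT 90: heading 45 -> 135
  RT 90: heading 135 -> 45
]
FD 18: (-6.607,-38.062) -> (6.121,-25.335) [heading=45, draw]
RT 45: heading 45 -> 0
FD 15: (6.121,-25.335) -> (21.121,-25.335) [heading=0, draw]
Final: pos=(21.121,-25.335), heading=0, 9 segment(s) drawn

Answer: 21.121 -25.335 0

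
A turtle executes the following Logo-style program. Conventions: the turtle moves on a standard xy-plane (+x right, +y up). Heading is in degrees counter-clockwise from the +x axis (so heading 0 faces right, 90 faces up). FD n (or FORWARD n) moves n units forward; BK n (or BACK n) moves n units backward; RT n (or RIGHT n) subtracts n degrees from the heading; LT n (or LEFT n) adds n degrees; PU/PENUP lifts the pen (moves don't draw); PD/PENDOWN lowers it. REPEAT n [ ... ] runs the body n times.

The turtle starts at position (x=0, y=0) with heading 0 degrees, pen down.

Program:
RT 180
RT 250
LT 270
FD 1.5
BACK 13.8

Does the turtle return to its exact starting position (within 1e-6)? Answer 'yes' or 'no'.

Executing turtle program step by step:
Start: pos=(0,0), heading=0, pen down
RT 180: heading 0 -> 180
RT 250: heading 180 -> 290
LT 270: heading 290 -> 200
FD 1.5: (0,0) -> (-1.41,-0.513) [heading=200, draw]
BK 13.8: (-1.41,-0.513) -> (11.558,4.207) [heading=200, draw]
Final: pos=(11.558,4.207), heading=200, 2 segment(s) drawn

Start position: (0, 0)
Final position: (11.558, 4.207)
Distance = 12.3; >= 1e-6 -> NOT closed

Answer: no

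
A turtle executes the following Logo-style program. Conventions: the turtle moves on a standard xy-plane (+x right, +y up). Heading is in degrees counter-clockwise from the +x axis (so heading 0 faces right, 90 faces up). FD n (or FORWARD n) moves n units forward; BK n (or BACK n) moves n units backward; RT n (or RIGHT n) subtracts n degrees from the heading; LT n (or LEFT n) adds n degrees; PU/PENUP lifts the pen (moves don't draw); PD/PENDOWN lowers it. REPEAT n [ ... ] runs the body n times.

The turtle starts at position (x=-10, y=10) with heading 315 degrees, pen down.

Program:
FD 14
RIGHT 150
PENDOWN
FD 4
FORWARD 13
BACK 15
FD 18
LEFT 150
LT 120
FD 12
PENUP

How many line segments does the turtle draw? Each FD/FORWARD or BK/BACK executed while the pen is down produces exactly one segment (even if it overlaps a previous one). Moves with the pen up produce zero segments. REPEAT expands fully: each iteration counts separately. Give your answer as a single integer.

Answer: 6

Derivation:
Executing turtle program step by step:
Start: pos=(-10,10), heading=315, pen down
FD 14: (-10,10) -> (-0.101,0.101) [heading=315, draw]
RT 150: heading 315 -> 165
PD: pen down
FD 4: (-0.101,0.101) -> (-3.964,1.136) [heading=165, draw]
FD 13: (-3.964,1.136) -> (-16.521,4.5) [heading=165, draw]
BK 15: (-16.521,4.5) -> (-2.032,0.618) [heading=165, draw]
FD 18: (-2.032,0.618) -> (-19.419,5.277) [heading=165, draw]
LT 150: heading 165 -> 315
LT 120: heading 315 -> 75
FD 12: (-19.419,5.277) -> (-16.313,16.868) [heading=75, draw]
PU: pen up
Final: pos=(-16.313,16.868), heading=75, 6 segment(s) drawn
Segments drawn: 6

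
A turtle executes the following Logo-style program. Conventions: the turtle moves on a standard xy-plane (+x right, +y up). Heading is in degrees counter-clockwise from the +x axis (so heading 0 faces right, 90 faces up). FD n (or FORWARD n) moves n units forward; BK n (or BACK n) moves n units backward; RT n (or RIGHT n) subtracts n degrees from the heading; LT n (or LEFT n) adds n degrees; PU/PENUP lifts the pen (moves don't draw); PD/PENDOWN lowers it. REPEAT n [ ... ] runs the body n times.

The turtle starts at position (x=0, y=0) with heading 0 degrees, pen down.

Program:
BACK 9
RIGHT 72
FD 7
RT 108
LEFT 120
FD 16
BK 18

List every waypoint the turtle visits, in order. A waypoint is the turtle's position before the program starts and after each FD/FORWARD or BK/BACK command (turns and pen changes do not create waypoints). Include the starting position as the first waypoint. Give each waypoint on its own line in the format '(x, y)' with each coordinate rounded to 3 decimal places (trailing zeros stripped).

Answer: (0, 0)
(-9, 0)
(-6.837, -6.657)
(1.163, -20.514)
(-7.837, -4.925)

Derivation:
Executing turtle program step by step:
Start: pos=(0,0), heading=0, pen down
BK 9: (0,0) -> (-9,0) [heading=0, draw]
RT 72: heading 0 -> 288
FD 7: (-9,0) -> (-6.837,-6.657) [heading=288, draw]
RT 108: heading 288 -> 180
LT 120: heading 180 -> 300
FD 16: (-6.837,-6.657) -> (1.163,-20.514) [heading=300, draw]
BK 18: (1.163,-20.514) -> (-7.837,-4.925) [heading=300, draw]
Final: pos=(-7.837,-4.925), heading=300, 4 segment(s) drawn
Waypoints (5 total):
(0, 0)
(-9, 0)
(-6.837, -6.657)
(1.163, -20.514)
(-7.837, -4.925)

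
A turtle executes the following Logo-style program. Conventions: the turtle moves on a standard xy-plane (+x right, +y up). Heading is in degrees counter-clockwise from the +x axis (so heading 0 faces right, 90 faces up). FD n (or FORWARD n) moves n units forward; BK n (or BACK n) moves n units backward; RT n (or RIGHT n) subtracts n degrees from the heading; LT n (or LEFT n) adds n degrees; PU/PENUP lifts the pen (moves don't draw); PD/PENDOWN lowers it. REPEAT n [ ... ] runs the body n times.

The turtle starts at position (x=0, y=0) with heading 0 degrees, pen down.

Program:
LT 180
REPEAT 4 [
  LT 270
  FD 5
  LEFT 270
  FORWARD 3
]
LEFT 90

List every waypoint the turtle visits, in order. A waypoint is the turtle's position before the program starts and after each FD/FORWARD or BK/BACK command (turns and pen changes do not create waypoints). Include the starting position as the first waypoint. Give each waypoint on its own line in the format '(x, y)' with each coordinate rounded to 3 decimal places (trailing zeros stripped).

Executing turtle program step by step:
Start: pos=(0,0), heading=0, pen down
LT 180: heading 0 -> 180
REPEAT 4 [
  -- iteration 1/4 --
  LT 270: heading 180 -> 90
  FD 5: (0,0) -> (0,5) [heading=90, draw]
  LT 270: heading 90 -> 0
  FD 3: (0,5) -> (3,5) [heading=0, draw]
  -- iteration 2/4 --
  LT 270: heading 0 -> 270
  FD 5: (3,5) -> (3,0) [heading=270, draw]
  LT 270: heading 270 -> 180
  FD 3: (3,0) -> (0,0) [heading=180, draw]
  -- iteration 3/4 --
  LT 270: heading 180 -> 90
  FD 5: (0,0) -> (0,5) [heading=90, draw]
  LT 270: heading 90 -> 0
  FD 3: (0,5) -> (3,5) [heading=0, draw]
  -- iteration 4/4 --
  LT 270: heading 0 -> 270
  FD 5: (3,5) -> (3,0) [heading=270, draw]
  LT 270: heading 270 -> 180
  FD 3: (3,0) -> (0,0) [heading=180, draw]
]
LT 90: heading 180 -> 270
Final: pos=(0,0), heading=270, 8 segment(s) drawn
Waypoints (9 total):
(0, 0)
(0, 5)
(3, 5)
(3, 0)
(0, 0)
(0, 5)
(3, 5)
(3, 0)
(0, 0)

Answer: (0, 0)
(0, 5)
(3, 5)
(3, 0)
(0, 0)
(0, 5)
(3, 5)
(3, 0)
(0, 0)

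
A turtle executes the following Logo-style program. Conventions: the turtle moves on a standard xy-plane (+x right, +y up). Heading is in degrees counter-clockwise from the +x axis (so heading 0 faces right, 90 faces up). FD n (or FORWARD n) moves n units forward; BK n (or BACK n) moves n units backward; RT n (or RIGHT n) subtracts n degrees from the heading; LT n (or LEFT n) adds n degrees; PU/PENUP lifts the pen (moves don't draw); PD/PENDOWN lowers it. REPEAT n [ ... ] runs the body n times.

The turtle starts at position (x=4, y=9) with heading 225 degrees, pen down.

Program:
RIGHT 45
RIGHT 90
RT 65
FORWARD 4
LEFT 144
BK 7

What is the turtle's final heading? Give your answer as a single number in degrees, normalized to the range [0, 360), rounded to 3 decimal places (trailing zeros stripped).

Answer: 169

Derivation:
Executing turtle program step by step:
Start: pos=(4,9), heading=225, pen down
RT 45: heading 225 -> 180
RT 90: heading 180 -> 90
RT 65: heading 90 -> 25
FD 4: (4,9) -> (7.625,10.69) [heading=25, draw]
LT 144: heading 25 -> 169
BK 7: (7.625,10.69) -> (14.497,9.355) [heading=169, draw]
Final: pos=(14.497,9.355), heading=169, 2 segment(s) drawn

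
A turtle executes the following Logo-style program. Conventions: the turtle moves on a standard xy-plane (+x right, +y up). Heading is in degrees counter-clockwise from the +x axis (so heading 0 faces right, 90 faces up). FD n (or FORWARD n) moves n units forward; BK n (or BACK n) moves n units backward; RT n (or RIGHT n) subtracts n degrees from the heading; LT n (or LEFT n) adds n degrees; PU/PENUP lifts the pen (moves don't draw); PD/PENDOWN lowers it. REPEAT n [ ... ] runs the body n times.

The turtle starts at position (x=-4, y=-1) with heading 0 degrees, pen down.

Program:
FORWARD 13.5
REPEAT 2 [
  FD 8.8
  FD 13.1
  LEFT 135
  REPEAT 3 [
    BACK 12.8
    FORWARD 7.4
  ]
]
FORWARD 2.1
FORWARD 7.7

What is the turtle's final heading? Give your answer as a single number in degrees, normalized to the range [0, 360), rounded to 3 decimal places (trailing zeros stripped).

Executing turtle program step by step:
Start: pos=(-4,-1), heading=0, pen down
FD 13.5: (-4,-1) -> (9.5,-1) [heading=0, draw]
REPEAT 2 [
  -- iteration 1/2 --
  FD 8.8: (9.5,-1) -> (18.3,-1) [heading=0, draw]
  FD 13.1: (18.3,-1) -> (31.4,-1) [heading=0, draw]
  LT 135: heading 0 -> 135
  REPEAT 3 [
    -- iteration 1/3 --
    BK 12.8: (31.4,-1) -> (40.451,-10.051) [heading=135, draw]
    FD 7.4: (40.451,-10.051) -> (35.218,-4.818) [heading=135, draw]
    -- iteration 2/3 --
    BK 12.8: (35.218,-4.818) -> (44.269,-13.869) [heading=135, draw]
    FD 7.4: (44.269,-13.869) -> (39.037,-8.637) [heading=135, draw]
    -- iteration 3/3 --
    BK 12.8: (39.037,-8.637) -> (48.088,-17.688) [heading=135, draw]
    FD 7.4: (48.088,-17.688) -> (42.855,-12.455) [heading=135, draw]
  ]
  -- iteration 2/2 --
  FD 8.8: (42.855,-12.455) -> (36.633,-6.233) [heading=135, draw]
  FD 13.1: (36.633,-6.233) -> (27.369,3.031) [heading=135, draw]
  LT 135: heading 135 -> 270
  REPEAT 3 [
    -- iteration 1/3 --
    BK 12.8: (27.369,3.031) -> (27.369,15.831) [heading=270, draw]
    FD 7.4: (27.369,15.831) -> (27.369,8.431) [heading=270, draw]
    -- iteration 2/3 --
    BK 12.8: (27.369,8.431) -> (27.369,21.231) [heading=270, draw]
    FD 7.4: (27.369,21.231) -> (27.369,13.831) [heading=270, draw]
    -- iteration 3/3 --
    BK 12.8: (27.369,13.831) -> (27.369,26.631) [heading=270, draw]
    FD 7.4: (27.369,26.631) -> (27.369,19.231) [heading=270, draw]
  ]
]
FD 2.1: (27.369,19.231) -> (27.369,17.131) [heading=270, draw]
FD 7.7: (27.369,17.131) -> (27.369,9.431) [heading=270, draw]
Final: pos=(27.369,9.431), heading=270, 19 segment(s) drawn

Answer: 270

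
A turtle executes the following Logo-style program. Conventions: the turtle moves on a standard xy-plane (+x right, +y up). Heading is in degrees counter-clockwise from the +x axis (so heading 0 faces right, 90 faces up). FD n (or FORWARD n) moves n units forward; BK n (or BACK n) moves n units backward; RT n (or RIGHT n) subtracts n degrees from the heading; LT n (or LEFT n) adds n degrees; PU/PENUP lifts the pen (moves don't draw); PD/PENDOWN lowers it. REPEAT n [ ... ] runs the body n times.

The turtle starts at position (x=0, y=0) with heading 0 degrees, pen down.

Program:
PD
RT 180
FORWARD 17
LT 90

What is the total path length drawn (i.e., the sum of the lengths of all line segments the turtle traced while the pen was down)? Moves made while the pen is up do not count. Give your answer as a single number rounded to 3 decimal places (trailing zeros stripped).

Answer: 17

Derivation:
Executing turtle program step by step:
Start: pos=(0,0), heading=0, pen down
PD: pen down
RT 180: heading 0 -> 180
FD 17: (0,0) -> (-17,0) [heading=180, draw]
LT 90: heading 180 -> 270
Final: pos=(-17,0), heading=270, 1 segment(s) drawn

Segment lengths:
  seg 1: (0,0) -> (-17,0), length = 17
Total = 17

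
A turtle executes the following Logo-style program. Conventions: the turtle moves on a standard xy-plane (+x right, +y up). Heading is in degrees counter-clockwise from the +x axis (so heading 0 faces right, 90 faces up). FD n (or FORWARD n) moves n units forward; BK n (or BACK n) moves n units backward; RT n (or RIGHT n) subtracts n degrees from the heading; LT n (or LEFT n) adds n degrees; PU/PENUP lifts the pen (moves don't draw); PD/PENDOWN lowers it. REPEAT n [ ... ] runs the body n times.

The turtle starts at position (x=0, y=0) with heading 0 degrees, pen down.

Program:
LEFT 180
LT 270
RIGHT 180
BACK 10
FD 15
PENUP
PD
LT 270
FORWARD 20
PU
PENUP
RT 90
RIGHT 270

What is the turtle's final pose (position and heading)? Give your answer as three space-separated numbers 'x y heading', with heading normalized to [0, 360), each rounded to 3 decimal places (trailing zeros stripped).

Executing turtle program step by step:
Start: pos=(0,0), heading=0, pen down
LT 180: heading 0 -> 180
LT 270: heading 180 -> 90
RT 180: heading 90 -> 270
BK 10: (0,0) -> (0,10) [heading=270, draw]
FD 15: (0,10) -> (0,-5) [heading=270, draw]
PU: pen up
PD: pen down
LT 270: heading 270 -> 180
FD 20: (0,-5) -> (-20,-5) [heading=180, draw]
PU: pen up
PU: pen up
RT 90: heading 180 -> 90
RT 270: heading 90 -> 180
Final: pos=(-20,-5), heading=180, 3 segment(s) drawn

Answer: -20 -5 180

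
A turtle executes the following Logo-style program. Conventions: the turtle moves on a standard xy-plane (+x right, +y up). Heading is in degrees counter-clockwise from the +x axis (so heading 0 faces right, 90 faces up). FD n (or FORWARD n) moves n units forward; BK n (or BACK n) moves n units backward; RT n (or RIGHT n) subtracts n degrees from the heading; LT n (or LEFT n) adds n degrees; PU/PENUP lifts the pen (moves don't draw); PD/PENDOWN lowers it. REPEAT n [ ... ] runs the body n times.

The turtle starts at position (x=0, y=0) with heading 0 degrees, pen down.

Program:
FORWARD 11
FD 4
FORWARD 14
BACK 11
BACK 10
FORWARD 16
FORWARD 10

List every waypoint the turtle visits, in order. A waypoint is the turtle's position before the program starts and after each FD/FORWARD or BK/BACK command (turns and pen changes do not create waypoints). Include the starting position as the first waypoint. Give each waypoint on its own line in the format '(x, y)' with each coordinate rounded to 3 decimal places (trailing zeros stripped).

Answer: (0, 0)
(11, 0)
(15, 0)
(29, 0)
(18, 0)
(8, 0)
(24, 0)
(34, 0)

Derivation:
Executing turtle program step by step:
Start: pos=(0,0), heading=0, pen down
FD 11: (0,0) -> (11,0) [heading=0, draw]
FD 4: (11,0) -> (15,0) [heading=0, draw]
FD 14: (15,0) -> (29,0) [heading=0, draw]
BK 11: (29,0) -> (18,0) [heading=0, draw]
BK 10: (18,0) -> (8,0) [heading=0, draw]
FD 16: (8,0) -> (24,0) [heading=0, draw]
FD 10: (24,0) -> (34,0) [heading=0, draw]
Final: pos=(34,0), heading=0, 7 segment(s) drawn
Waypoints (8 total):
(0, 0)
(11, 0)
(15, 0)
(29, 0)
(18, 0)
(8, 0)
(24, 0)
(34, 0)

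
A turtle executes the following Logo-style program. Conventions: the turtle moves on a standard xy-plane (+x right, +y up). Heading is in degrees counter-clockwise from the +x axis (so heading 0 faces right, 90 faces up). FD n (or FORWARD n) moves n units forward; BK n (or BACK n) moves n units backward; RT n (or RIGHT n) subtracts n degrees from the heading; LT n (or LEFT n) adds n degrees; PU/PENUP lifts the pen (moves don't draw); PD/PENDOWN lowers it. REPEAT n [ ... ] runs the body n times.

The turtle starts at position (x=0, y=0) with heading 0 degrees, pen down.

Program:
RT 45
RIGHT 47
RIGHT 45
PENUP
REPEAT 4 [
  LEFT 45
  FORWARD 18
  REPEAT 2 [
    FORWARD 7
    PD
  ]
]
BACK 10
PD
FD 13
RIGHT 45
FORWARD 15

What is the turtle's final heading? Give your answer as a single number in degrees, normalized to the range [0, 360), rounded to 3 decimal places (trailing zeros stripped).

Executing turtle program step by step:
Start: pos=(0,0), heading=0, pen down
RT 45: heading 0 -> 315
RT 47: heading 315 -> 268
RT 45: heading 268 -> 223
PU: pen up
REPEAT 4 [
  -- iteration 1/4 --
  LT 45: heading 223 -> 268
  FD 18: (0,0) -> (-0.628,-17.989) [heading=268, move]
  REPEAT 2 [
    -- iteration 1/2 --
    FD 7: (-0.628,-17.989) -> (-0.872,-24.985) [heading=268, move]
    PD: pen down
    -- iteration 2/2 --
    FD 7: (-0.872,-24.985) -> (-1.117,-31.981) [heading=268, draw]
    PD: pen down
  ]
  -- iteration 2/4 --
  LT 45: heading 268 -> 313
  FD 18: (-1.117,-31.981) -> (11.159,-45.145) [heading=313, draw]
  REPEAT 2 [
    -- iteration 1/2 --
    FD 7: (11.159,-45.145) -> (15.933,-50.264) [heading=313, draw]
    PD: pen down
    -- iteration 2/2 --
    FD 7: (15.933,-50.264) -> (20.707,-55.384) [heading=313, draw]
    PD: pen down
  ]
  -- iteration 3/4 --
  LT 45: heading 313 -> 358
  FD 18: (20.707,-55.384) -> (38.696,-56.012) [heading=358, draw]
  REPEAT 2 [
    -- iteration 1/2 --
    FD 7: (38.696,-56.012) -> (45.692,-56.256) [heading=358, draw]
    PD: pen down
    -- iteration 2/2 --
    FD 7: (45.692,-56.256) -> (52.688,-56.501) [heading=358, draw]
    PD: pen down
  ]
  -- iteration 4/4 --
  LT 45: heading 358 -> 43
  FD 18: (52.688,-56.501) -> (65.852,-44.225) [heading=43, draw]
  REPEAT 2 [
    -- iteration 1/2 --
    FD 7: (65.852,-44.225) -> (70.972,-39.451) [heading=43, draw]
    PD: pen down
    -- iteration 2/2 --
    FD 7: (70.972,-39.451) -> (76.091,-34.677) [heading=43, draw]
    PD: pen down
  ]
]
BK 10: (76.091,-34.677) -> (68.777,-41.497) [heading=43, draw]
PD: pen down
FD 13: (68.777,-41.497) -> (78.285,-32.631) [heading=43, draw]
RT 45: heading 43 -> 358
FD 15: (78.285,-32.631) -> (93.276,-33.154) [heading=358, draw]
Final: pos=(93.276,-33.154), heading=358, 13 segment(s) drawn

Answer: 358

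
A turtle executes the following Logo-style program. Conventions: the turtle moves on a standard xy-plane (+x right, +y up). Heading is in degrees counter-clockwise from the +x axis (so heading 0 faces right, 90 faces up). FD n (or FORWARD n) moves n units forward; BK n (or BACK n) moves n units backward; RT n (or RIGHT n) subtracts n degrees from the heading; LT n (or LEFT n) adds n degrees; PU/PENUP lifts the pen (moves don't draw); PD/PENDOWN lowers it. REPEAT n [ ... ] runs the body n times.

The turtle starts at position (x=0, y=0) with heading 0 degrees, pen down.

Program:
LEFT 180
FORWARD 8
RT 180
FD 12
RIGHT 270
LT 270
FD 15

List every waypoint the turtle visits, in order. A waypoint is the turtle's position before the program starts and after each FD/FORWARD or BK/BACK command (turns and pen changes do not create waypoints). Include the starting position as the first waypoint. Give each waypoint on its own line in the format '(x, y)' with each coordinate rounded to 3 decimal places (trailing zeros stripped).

Executing turtle program step by step:
Start: pos=(0,0), heading=0, pen down
LT 180: heading 0 -> 180
FD 8: (0,0) -> (-8,0) [heading=180, draw]
RT 180: heading 180 -> 0
FD 12: (-8,0) -> (4,0) [heading=0, draw]
RT 270: heading 0 -> 90
LT 270: heading 90 -> 0
FD 15: (4,0) -> (19,0) [heading=0, draw]
Final: pos=(19,0), heading=0, 3 segment(s) drawn
Waypoints (4 total):
(0, 0)
(-8, 0)
(4, 0)
(19, 0)

Answer: (0, 0)
(-8, 0)
(4, 0)
(19, 0)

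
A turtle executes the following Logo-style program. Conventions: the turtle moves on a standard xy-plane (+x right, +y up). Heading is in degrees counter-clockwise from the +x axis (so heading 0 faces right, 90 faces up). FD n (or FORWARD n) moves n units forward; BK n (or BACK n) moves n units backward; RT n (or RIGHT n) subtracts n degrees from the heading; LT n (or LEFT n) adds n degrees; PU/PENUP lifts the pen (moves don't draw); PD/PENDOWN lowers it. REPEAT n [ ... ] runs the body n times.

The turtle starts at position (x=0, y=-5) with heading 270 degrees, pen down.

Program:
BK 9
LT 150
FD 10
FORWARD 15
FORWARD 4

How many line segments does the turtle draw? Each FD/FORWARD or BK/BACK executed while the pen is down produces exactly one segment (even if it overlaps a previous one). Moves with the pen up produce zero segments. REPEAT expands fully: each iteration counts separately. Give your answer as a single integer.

Executing turtle program step by step:
Start: pos=(0,-5), heading=270, pen down
BK 9: (0,-5) -> (0,4) [heading=270, draw]
LT 150: heading 270 -> 60
FD 10: (0,4) -> (5,12.66) [heading=60, draw]
FD 15: (5,12.66) -> (12.5,25.651) [heading=60, draw]
FD 4: (12.5,25.651) -> (14.5,29.115) [heading=60, draw]
Final: pos=(14.5,29.115), heading=60, 4 segment(s) drawn
Segments drawn: 4

Answer: 4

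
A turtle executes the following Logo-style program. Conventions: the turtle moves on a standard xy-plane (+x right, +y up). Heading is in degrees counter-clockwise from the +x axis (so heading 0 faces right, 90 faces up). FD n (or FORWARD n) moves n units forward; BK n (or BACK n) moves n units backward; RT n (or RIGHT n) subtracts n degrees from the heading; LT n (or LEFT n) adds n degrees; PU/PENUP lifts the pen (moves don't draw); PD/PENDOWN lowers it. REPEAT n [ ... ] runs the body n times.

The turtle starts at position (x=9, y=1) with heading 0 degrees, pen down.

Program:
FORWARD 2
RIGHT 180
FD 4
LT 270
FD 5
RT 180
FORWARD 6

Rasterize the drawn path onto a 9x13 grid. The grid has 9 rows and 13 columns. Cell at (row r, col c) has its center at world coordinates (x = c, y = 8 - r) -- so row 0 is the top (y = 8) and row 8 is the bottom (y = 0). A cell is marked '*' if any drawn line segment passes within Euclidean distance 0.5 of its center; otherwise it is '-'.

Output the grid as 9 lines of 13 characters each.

Answer: -------------
-------------
-------*-----
-------*-----
-------*-----
-------*-----
-------*-----
-------*****-
-------*-----

Derivation:
Segment 0: (9,1) -> (11,1)
Segment 1: (11,1) -> (7,1)
Segment 2: (7,1) -> (7,6)
Segment 3: (7,6) -> (7,0)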